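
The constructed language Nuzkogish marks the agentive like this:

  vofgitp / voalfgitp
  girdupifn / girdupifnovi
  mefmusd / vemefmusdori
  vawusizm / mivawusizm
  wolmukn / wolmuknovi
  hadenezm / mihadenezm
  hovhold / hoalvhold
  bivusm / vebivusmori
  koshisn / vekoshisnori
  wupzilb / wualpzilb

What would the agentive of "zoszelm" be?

zoalszelm

mefmusd and hovhold both end in -d yet inflect differently (vemefmusdori, hoalvhold), so the final letter is not what conditions the rule; the second-to-last letter is.
"zoszelm" has second-to-last letter 'l'. The stems whose second-to-last letter is 'l' (wupzilb → wualpzilb, hovhold → hoalvhold) insert -al- after the first vowel.
So zoszelm → zoalszelm.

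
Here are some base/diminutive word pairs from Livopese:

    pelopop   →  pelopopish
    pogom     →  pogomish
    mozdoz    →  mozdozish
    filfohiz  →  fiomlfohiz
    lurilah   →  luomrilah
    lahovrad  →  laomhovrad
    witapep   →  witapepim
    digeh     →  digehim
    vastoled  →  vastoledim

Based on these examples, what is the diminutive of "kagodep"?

mozdoz and filfohiz both end in -z yet inflect differently (mozdozish, fiomlfohiz), so the final letter is not what conditions the rule; the last vowel is.
"kagodep" has last vowel 'e'. The stems whose last vowel is 'e' (witapep → witapepim, digeh → digehim, vastoled → vastoledim) add -im.
So kagodep → kagodepim.

kagodepim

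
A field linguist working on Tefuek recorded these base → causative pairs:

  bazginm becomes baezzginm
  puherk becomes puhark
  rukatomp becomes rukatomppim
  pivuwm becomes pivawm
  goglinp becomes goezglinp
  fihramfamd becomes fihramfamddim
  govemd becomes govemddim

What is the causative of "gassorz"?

gassarz

rukatomp and goglinp both end in -p yet inflect differently (rukatomppim, goezglinp), so the final letter is not what conditions the rule; the second-to-last letter is.
"gassorz" has second-to-last letter 'r'. The one such stem in the data (puherk → puhark) changes the last vowel to 'a' (as does pivuwm), so the same rule applies.
The other patterns: stems whose second-to-last letter is 'm' double the final consonant and add -im; stems whose second-to-last letter is 'n' insert -ez- after the first vowel.
So gassorz → gassarz.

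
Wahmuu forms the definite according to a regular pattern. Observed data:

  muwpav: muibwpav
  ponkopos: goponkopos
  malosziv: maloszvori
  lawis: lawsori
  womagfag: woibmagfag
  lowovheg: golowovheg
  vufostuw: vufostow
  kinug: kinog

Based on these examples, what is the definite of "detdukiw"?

muwpav and malosziv both end in -v yet inflect differently (muibwpav, maloszvori), so the final letter is not what conditions the rule; the last vowel is.
"detdukiw" has last vowel 'i'. The stems whose last vowel is 'i' (malosziv → maloszvori, lawis → lawsori) delete the last vowel and add -ori.
The other patterns: stems whose last vowel is 'a' insert -ib- after the first vowel; stems whose last vowel is 'u' change the last vowel to 'o'; stems whose last vowel is 'e' or 'o' add the prefix go-.
So detdukiw → detdukwori.

detdukwori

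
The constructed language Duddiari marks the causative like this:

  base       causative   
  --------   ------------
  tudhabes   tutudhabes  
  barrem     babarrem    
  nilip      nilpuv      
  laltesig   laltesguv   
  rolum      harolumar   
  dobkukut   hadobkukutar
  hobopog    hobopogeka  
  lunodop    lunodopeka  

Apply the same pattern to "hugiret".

huhugiret

"hugiret" has last vowel 'e'. The stems whose last vowel is 'e' (tudhabes → tutudhabes, barrem → babarrem) repeat the first consonant+vowel as a prefix.
The other patterns: stems whose last vowel is 'i' delete the last vowel and add -uv; stems whose last vowel is 'u' add ha- … -ar around the stem; stems whose last vowel is 'o' add -eka.
So hugiret → huhugiret.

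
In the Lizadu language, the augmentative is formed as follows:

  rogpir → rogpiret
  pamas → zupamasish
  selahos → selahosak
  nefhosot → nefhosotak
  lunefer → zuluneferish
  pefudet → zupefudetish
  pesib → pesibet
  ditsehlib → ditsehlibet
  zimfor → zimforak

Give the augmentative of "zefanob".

rogpir and zimfor both end in -r yet inflect differently (rogpiret, zimforak), so the final letter is not what conditions the rule; the last vowel is.
"zefanob" has last vowel 'o'. The stems whose last vowel is 'o' (selahos → selahosak, nefhosot → nefhosotak, zimfor → zimforak) add -ak.
The other patterns: stems whose last vowel is 'i' add -et; stems whose last vowel is 'a' or 'e' add zu- … -ish around the stem.
So zefanob → zefanobak.

zefanobak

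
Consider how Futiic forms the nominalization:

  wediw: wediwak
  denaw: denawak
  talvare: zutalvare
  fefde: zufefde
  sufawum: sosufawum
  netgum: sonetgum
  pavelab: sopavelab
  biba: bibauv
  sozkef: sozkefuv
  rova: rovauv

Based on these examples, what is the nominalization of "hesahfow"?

hesahfowak

"hesahfow" ends in -w. The stems ending in -w (wediw → wediwak, denaw → denawak) add -ak.
The other patterns: stems ending in -e add the prefix zu-; stems ending in -b or -m add the prefix so-; stems ending in -a or -f add -uv.
So hesahfow → hesahfowak.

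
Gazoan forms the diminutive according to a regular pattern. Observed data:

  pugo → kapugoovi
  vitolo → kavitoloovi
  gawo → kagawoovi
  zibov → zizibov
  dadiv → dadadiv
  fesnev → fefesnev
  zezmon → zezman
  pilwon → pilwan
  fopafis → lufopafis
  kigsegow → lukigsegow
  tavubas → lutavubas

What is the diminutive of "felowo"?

"felowo" ends in -o. The stems ending in -o (pugo → kapugoovi, vitolo → kavitoloovi, gawo → kagawoovi) add ka- … -ovi around the stem.
The other patterns: stems ending in -v repeat the first consonant+vowel as a prefix; stems ending in -n change the last vowel to 'a'; stems ending in -s or -w add the prefix lu-.
So felowo → kafelowoovi.

kafelowoovi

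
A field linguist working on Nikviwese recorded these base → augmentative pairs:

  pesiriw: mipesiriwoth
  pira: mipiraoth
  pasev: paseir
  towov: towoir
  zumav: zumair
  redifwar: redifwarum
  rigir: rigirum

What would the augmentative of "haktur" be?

pira and zumav both have last vowel 'a' yet inflect differently (mipiraoth, zumair), so the last vowel is not what conditions the rule; the final letter is.
"haktur" ends in -r. The stems ending in -r (redifwar → redifwarum, rigir → rigirum) add -um.
The other patterns: stems ending in -a or -w add mi- … -oth around the stem; stems ending in -v drop the final letter and add -ir.
So haktur → hakturum.

hakturum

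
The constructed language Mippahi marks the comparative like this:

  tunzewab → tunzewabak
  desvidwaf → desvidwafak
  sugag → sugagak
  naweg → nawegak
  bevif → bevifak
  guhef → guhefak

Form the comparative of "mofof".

mofofak

Every pair shown (tunzewab → tunzewabak, desvidwaf → desvidwafak, sugag → sugagak, …) follows the same rule: add -ak.
So mofof → mofofak.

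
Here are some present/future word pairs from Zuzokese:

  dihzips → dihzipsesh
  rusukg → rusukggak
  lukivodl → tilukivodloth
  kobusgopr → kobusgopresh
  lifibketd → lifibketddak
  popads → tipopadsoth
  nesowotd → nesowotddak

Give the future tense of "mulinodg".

"mulinodg" has second-to-last letter 'd'. The stems whose second-to-last letter is 'd' (popads → tipopadsoth, lukivodl → tilukivodloth) add ti- … -oth around the stem.
The other patterns: stems whose second-to-last letter is 'p' add -esh; stems whose second-to-last letter is 'k' or 't' double the final consonant and add -ak.
So mulinodg → timulinodgoth.

timulinodgoth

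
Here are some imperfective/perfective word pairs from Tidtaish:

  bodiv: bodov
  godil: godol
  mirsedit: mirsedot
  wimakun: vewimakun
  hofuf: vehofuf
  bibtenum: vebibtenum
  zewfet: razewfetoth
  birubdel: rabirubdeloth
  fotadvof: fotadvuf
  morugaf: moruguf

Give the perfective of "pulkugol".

pulkugul

mirsedit and zewfet both end in -t yet inflect differently (mirsedot, razewfetoth), so the final letter is not what conditions the rule; the last vowel is.
"pulkugol" has last vowel 'o'. The one such stem in the data (fotadvof → fotadvuf) changes the last vowel to 'u' (as does morugaf), so the same rule applies.
So pulkugol → pulkugul.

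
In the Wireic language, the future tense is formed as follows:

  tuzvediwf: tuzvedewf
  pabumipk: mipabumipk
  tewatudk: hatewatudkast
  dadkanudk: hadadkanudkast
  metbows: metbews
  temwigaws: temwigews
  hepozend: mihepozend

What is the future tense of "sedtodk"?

"sedtodk" has second-to-last letter 'd'. The stems whose second-to-last letter is 'd' (tewatudk → hatewatudkast, dadkanudk → hadadkanudkast) add ha- … -ast around the stem.
So sedtodk → hasedtodkast.

hasedtodkast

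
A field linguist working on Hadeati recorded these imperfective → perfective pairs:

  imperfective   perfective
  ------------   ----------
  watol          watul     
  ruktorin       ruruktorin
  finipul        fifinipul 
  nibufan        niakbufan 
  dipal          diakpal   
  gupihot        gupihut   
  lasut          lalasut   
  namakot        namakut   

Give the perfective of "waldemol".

finipul and dipal both end in -l yet inflect differently (fifinipul, diakpal), so the final letter is not what conditions the rule; the last vowel is.
"waldemol" has last vowel 'o'. The stems whose last vowel is 'o' (gupihot → gupihut, watol → watul, namakot → namakut) change the last vowel to 'u'.
The other patterns: stems whose last vowel is 'i' or 'u' repeat the first consonant+vowel as a prefix; stems whose last vowel is 'a' insert -ak- after the first vowel.
So waldemol → waldemul.

waldemul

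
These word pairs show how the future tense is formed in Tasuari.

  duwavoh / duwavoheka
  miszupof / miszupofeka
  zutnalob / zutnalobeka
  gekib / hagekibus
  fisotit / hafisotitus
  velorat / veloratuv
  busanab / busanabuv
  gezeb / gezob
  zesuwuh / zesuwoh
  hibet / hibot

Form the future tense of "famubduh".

zutnalob and gekib both end in -b yet inflect differently (zutnalobeka, hagekibus), so the final letter is not what conditions the rule; the last vowel is.
"famubduh" has last vowel 'u'. The one such stem in the data (zesuwuh → zesuwoh) changes the last vowel to 'o' (as do gezeb, hibet), so the same rule applies.
So famubduh → famubdoh.

famubdoh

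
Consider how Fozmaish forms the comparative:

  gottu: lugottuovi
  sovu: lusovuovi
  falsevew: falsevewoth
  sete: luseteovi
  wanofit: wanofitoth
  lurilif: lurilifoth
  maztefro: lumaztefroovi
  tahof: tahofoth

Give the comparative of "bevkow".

tahof and maztefro both have last vowel 'o' yet inflect differently (tahofoth, lumaztefroovi), so the last vowel is not what conditions the rule; whether the stem ends in a vowel or a consonant is.
"bevkow" ends in a consonant. The stems ending in a consonant (lurilif → lurilifoth, wanofit → wanofitoth, falsevew → falsevewoth) add -oth.
The other pattern: stems ending in a vowel add lu- … -ovi around the stem.
So bevkow → bevkowoth.

bevkowoth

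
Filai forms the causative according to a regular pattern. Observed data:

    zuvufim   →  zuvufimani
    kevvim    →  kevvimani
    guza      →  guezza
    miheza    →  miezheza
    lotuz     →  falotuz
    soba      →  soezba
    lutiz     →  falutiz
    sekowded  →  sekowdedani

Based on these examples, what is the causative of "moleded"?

lutiz and zuvufim both have last vowel 'i' yet inflect differently (falutiz, zuvufimani), so the last vowel is not what conditions the rule; the final letter is.
"moleded" ends in -d. The one such stem in the data (sekowded → sekowdedani) adds -ani, so the same rule applies.
The other patterns: stems ending in -a insert -ez- after the first vowel; stems ending in -z add the prefix fa-.
So moleded → molededani.

molededani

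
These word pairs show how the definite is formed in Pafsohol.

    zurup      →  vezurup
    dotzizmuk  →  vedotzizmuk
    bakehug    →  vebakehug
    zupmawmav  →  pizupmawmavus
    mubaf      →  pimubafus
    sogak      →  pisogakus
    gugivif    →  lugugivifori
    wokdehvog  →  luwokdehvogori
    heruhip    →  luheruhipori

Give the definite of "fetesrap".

pifetesrapus

dotzizmuk and sogak both end in -k yet inflect differently (vedotzizmuk, pisogakus), so the final letter is not what conditions the rule; the last vowel is.
"fetesrap" has last vowel 'a'. The stems whose last vowel is 'a' (zupmawmav → pizupmawmavus, mubaf → pimubafus, sogak → pisogakus) add pi- … -us around the stem.
So fetesrap → pifetesrapus.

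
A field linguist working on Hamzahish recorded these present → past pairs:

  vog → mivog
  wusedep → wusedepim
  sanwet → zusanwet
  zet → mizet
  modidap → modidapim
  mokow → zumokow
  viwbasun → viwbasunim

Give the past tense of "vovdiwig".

zet and sanwet both end in -t yet inflect differently (mizet, zusanwet), so the final letter is not what conditions the rule; the number of vowels is.
"vovdiwig" has 3 vowels. The stems with 3 vowels (viwbasun → viwbasunim, wusedep → wusedepim, modidap → modidapim) add -im.
So vovdiwig → vovdiwigim.

vovdiwigim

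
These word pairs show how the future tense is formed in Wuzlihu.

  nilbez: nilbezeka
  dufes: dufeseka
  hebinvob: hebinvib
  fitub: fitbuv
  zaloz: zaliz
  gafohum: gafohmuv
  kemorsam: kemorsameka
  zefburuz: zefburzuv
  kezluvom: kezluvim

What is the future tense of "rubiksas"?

kezluvom and kemorsam both end in -m yet inflect differently (kezluvim, kemorsameka), so the final letter is not what conditions the rule; the last vowel is.
"rubiksas" has last vowel 'a'. The one such stem in the data (kemorsam → kemorsameka) adds -eka, so the same rule applies.
So rubiksas → rubiksaseka.

rubiksaseka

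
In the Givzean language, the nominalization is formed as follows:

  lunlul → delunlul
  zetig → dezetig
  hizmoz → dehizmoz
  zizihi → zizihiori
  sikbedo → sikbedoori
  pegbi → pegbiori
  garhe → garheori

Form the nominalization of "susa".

susaori

"susa" ends in a vowel. The stems ending in a vowel (zizihi → zizihiori, sikbedo → sikbedoori, pegbi → pegbiori) add -ori.
The other pattern: stems ending in a consonant add the prefix de-.
So susa → susaori.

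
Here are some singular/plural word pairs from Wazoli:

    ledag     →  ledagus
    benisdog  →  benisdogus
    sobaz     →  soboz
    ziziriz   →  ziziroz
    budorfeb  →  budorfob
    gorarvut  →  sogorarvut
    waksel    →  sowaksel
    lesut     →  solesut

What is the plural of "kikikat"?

sokikikat

ledag and sobaz both have last vowel 'a' yet inflect differently (ledagus, soboz), so the last vowel is not what conditions the rule; the final letter is.
"kikikat" ends in -t. The stems ending in -t (gorarvut → sogorarvut, lesut → solesut) add the prefix so-.
So kikikat → sokikikat.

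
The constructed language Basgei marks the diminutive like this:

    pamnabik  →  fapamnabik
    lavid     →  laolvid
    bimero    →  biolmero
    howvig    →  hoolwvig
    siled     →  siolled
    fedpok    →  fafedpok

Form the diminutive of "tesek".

fatesek

"tesek" ends in -k. The stems ending in -k (fedpok → fafedpok, pamnabik → fapamnabik) add the prefix fa-.
So tesek → fatesek.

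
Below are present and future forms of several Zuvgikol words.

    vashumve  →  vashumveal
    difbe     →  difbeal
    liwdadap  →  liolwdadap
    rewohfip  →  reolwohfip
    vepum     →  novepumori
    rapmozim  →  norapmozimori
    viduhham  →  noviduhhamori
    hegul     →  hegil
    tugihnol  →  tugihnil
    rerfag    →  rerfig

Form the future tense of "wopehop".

rewohfip and rapmozim both have last vowel 'i' yet inflect differently (reolwohfip, norapmozimori), so the last vowel is not what conditions the rule; the final letter is.
"wopehop" ends in -p. The stems ending in -p (liwdadap → liolwdadap, rewohfip → reolwohfip) insert -ol- after the first vowel.
The other patterns: stems ending in -e add -al; stems ending in -m add no- … -ori around the stem; stems ending in -g or -l change the last vowel to 'i'.
So wopehop → woolpehop.

woolpehop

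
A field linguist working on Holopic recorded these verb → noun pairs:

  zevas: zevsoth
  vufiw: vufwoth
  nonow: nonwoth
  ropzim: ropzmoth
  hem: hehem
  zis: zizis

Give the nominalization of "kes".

kekes

ropzim and hem both end in -m yet inflect differently (ropzmoth, hehem), so the final letter is not what conditions the rule; the number of vowels is.
"kes" has 1 vowel. The stems with 1 vowel (hem → hehem, zis → zizis) repeat the first consonant+vowel as a prefix.
So kes → kekes.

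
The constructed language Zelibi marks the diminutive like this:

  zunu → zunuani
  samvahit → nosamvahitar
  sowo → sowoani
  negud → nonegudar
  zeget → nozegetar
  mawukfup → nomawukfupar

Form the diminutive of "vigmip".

novigmipar

negud and zunu both have last vowel 'u' yet inflect differently (nonegudar, zunuani), so the last vowel is not what conditions the rule; whether the stem ends in a vowel or a consonant is.
"vigmip" ends in a consonant. The stems ending in a consonant (zeget → nozegetar, samvahit → nosamvahitar, negud → nonegudar) add no- … -ar around the stem.
The other pattern: stems ending in a vowel add -ani.
So vigmip → novigmipar.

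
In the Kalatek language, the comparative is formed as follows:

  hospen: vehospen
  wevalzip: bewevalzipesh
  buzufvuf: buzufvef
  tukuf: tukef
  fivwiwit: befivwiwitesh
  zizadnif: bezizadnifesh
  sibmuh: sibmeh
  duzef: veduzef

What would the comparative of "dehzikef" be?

duzef and buzufvuf both end in -f yet inflect differently (veduzef, buzufvef), so the final letter is not what conditions the rule; the last vowel is.
"dehzikef" has last vowel 'e'. The stems whose last vowel is 'e' (duzef → veduzef, hospen → vehospen) add the prefix ve-.
The other patterns: stems whose last vowel is 'u' change the last vowel to 'e'; stems whose last vowel is 'i' add be- … -esh around the stem.
So dehzikef → vedehzikef.

vedehzikef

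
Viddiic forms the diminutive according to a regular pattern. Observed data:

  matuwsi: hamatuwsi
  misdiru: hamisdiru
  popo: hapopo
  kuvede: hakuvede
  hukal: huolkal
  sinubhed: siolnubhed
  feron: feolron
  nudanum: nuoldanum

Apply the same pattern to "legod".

leolgod

kuvede and sinubhed both have last vowel 'e' yet inflect differently (hakuvede, siolnubhed), so the last vowel is not what conditions the rule; whether the stem ends in a vowel or a consonant is.
"legod" ends in a consonant. The stems ending in a consonant (hukal → huolkal, sinubhed → siolnubhed, feron → feolron) insert -ol- after the first vowel.
The other pattern: stems ending in a vowel add the prefix ha-.
So legod → leolgod.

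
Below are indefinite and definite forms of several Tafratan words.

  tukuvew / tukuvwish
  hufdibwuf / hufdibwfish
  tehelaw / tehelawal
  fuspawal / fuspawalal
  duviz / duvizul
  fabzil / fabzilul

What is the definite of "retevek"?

retevkish

fuspawal and fabzil both end in -l yet inflect differently (fuspawalal, fabzilul), so the final letter is not what conditions the rule; the last vowel is.
"retevek" has last vowel 'e'. The one such stem in the data (tukuvew → tukuvwish) deletes the last vowel and adds -ish (as does hufdibwuf), so the same rule applies.
The other patterns: stems whose last vowel is 'a' add -al; stems whose last vowel is 'i' add -ul.
So retevek → retevkish.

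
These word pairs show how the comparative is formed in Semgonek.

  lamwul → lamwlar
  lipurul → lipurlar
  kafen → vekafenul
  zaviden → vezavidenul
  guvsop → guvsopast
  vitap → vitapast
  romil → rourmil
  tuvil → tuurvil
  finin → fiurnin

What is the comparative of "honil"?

hournil

lamwul and romil both end in -l yet inflect differently (lamwlar, rourmil), so the final letter is not what conditions the rule; the last vowel is.
"honil" has last vowel 'i'. The stems whose last vowel is 'i' (romil → rourmil, tuvil → tuurvil, finin → fiurnin) insert -ur- after the first vowel.
The other patterns: stems whose last vowel is 'u' delete the last vowel and add -ar; stems whose last vowel is 'e' add ve- … -ul around the stem; stems whose last vowel is 'a' or 'o' add -ast.
So honil → hournil.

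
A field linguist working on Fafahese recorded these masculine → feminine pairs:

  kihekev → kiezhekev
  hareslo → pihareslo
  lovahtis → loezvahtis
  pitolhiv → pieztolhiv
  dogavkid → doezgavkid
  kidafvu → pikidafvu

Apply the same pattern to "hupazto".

pihupazto

"hupazto" ends in a vowel. The stems ending in a vowel (hareslo → pihareslo, kidafvu → pikidafvu) add the prefix pi-.
So hupazto → pihupazto.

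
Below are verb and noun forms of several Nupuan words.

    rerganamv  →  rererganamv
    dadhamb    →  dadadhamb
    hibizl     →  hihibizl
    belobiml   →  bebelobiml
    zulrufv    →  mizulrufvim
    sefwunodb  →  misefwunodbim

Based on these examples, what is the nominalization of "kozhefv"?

rerganamv and zulrufv both end in -v yet inflect differently (rererganamv, mizulrufvim), so the final letter is not what conditions the rule; the second-to-last letter is.
"kozhefv" has second-to-last letter 'f'. The one such stem in the data (zulrufv → mizulrufvim) adds mi- … -im around the stem, so the same rule applies.
The other pattern: stems whose second-to-last letter is 'm' or 'z' repeat the first consonant+vowel as a prefix.
So kozhefv → mikozhefvim.

mikozhefvim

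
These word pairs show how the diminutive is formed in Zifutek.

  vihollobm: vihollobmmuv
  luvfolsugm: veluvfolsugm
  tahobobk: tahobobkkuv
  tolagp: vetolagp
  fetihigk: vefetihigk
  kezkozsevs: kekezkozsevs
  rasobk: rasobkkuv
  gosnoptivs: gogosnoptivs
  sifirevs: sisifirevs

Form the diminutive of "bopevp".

rasobk and fetihigk both end in -k yet inflect differently (rasobkkuv, vefetihigk), so the final letter is not what conditions the rule; the second-to-last letter is.
"bopevp" has second-to-last letter 'v'. The stems whose second-to-last letter is 'v' (gosnoptivs → gogosnoptivs, sifirevs → sisifirevs, kezkozsevs → kekezkozsevs) repeat the first consonant+vowel as a prefix.
So bopevp → bobopevp.

bobopevp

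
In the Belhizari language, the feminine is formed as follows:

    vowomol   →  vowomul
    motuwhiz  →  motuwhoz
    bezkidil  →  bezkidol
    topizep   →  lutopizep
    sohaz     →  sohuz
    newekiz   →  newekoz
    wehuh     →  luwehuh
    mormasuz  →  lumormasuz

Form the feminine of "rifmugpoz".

rifmugpuz

vowomol and bezkidil both end in -l yet inflect differently (vowomul, bezkidol), so the final letter is not what conditions the rule; the last vowel is.
"rifmugpoz" has last vowel 'o'. The one such stem in the data (vowomol → vowomul) changes the last vowel to 'u' (as does sohaz), so the same rule applies.
The other patterns: stems whose last vowel is 'i' change the last vowel to 'o'; stems whose last vowel is 'e' or 'u' add the prefix lu-.
So rifmugpoz → rifmugpuz.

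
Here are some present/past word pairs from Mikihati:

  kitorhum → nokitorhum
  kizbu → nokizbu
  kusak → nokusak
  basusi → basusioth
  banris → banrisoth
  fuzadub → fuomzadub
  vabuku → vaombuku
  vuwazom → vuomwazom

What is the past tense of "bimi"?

bimioth

kizbu and vabuku both end in -u yet inflect differently (nokizbu, vaombuku), so the final letter is not what conditions the rule; the first letter is.
"bimi" begins with b-. The stems beginning with b- (basusi → basusioth, banris → banrisoth) add -oth.
The other patterns: stems beginning with k- add the prefix no-; stems beginning with f- or v- insert -om- after the first vowel.
So bimi → bimioth.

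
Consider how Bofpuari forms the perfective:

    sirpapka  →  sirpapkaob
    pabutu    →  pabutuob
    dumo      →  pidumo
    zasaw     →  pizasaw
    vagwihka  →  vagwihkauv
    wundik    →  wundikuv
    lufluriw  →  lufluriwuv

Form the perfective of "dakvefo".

pidakvefo

sirpapka and vagwihka both end in -a yet inflect differently (sirpapkaob, vagwihkauv), so the final letter is not what conditions the rule; the first letter is.
"dakvefo" begins with d-. The one such stem in the data (dumo → pidumo) adds the prefix pi-, so the same rule applies.
So dakvefo → pidakvefo.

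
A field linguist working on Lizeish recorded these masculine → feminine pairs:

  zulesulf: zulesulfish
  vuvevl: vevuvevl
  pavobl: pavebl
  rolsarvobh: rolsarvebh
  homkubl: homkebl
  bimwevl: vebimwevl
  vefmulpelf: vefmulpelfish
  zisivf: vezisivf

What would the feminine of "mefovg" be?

vemefovg

zulesulf and zisivf both end in -f yet inflect differently (zulesulfish, vezisivf), so the final letter is not what conditions the rule; the second-to-last letter is.
"mefovg" has second-to-last letter 'v'. The stems whose second-to-last letter is 'v' (zisivf → vezisivf, vuvevl → vevuvevl, bimwevl → vebimwevl) add the prefix ve-.
The other patterns: stems whose second-to-last letter is 'l' add -ish; stems whose second-to-last letter is 'b' change the last vowel to 'e'.
So mefovg → vemefovg.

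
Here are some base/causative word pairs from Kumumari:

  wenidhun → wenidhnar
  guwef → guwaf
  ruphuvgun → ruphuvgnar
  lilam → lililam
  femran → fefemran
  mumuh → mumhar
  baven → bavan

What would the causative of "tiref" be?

"tiref" has last vowel 'e'. The stems whose last vowel is 'e' (guwef → guwaf, baven → bavan) change the last vowel to 'a'.
The other patterns: stems whose last vowel is 'a' repeat the first consonant+vowel as a prefix; stems whose last vowel is 'u' delete the last vowel and add -ar.
So tiref → tiraf.

tiraf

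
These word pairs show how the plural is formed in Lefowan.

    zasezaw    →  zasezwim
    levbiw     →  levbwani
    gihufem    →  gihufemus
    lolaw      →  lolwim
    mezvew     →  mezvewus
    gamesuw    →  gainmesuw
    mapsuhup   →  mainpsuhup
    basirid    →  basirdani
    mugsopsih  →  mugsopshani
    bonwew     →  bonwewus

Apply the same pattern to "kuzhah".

kuzhhim

gamesuw and lolaw both end in -w yet inflect differently (gainmesuw, lolwim), so the final letter is not what conditions the rule; the last vowel is.
"kuzhah" has last vowel 'a'. The stems whose last vowel is 'a' (lolaw → lolwim, zasezaw → zasezwim) delete the last vowel and add -im.
So kuzhah → kuzhhim.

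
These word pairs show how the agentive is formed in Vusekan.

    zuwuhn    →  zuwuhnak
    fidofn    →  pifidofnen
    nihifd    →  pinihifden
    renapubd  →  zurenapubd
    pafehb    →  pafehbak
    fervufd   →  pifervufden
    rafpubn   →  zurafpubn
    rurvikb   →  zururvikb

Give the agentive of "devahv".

devahvak

fidofn and zuwuhn both end in -n yet inflect differently (pifidofnen, zuwuhnak), so the final letter is not what conditions the rule; the second-to-last letter is.
"devahv" has second-to-last letter 'h'. The stems whose second-to-last letter is 'h' (zuwuhn → zuwuhnak, pafehb → pafehbak) add -ak.
So devahv → devahvak.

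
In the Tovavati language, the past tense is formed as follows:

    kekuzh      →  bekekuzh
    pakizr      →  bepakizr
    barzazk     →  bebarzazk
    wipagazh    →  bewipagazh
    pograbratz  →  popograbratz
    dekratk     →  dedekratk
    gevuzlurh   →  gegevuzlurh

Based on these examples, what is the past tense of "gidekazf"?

barzazk and dekratk both end in -k yet inflect differently (bebarzazk, dedekratk), so the final letter is not what conditions the rule; the second-to-last letter is.
"gidekazf" has second-to-last letter 'z'. The stems whose second-to-last letter is 'z' (kekuzh → bekekuzh, pakizr → bepakizr, barzazk → bebarzazk) add the prefix be-.
The other pattern: stems whose second-to-last letter is 'r' or 't' repeat the first consonant+vowel as a prefix.
So gidekazf → begidekazf.

begidekazf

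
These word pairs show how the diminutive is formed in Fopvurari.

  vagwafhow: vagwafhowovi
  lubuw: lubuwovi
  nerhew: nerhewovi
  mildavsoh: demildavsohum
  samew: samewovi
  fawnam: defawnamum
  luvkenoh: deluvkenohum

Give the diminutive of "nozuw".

"nozuw" ends in -w. The stems ending in -w (nerhew → nerhewovi, vagwafhow → vagwafhowovi, samew → samewovi) add -ovi.
So nozuw → nozuwovi.

nozuwovi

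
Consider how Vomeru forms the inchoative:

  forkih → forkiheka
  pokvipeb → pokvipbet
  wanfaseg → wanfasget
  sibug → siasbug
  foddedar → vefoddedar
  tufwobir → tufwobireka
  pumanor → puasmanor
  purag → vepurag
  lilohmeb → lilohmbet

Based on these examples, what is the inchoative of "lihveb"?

foddedar and tufwobir both end in -r yet inflect differently (vefoddedar, tufwobireka), so the final letter is not what conditions the rule; the last vowel is.
"lihveb" has last vowel 'e'. The stems whose last vowel is 'e' (pokvipeb → pokvipbet, wanfaseg → wanfasget, lilohmeb → lilohmbet) delete the last vowel and add -et.
The other patterns: stems whose last vowel is 'a' add the prefix ve-; stems whose last vowel is 'i' add -eka; stems whose last vowel is 'o' or 'u' insert -as- after the first vowel.
So lihveb → lihvbet.

lihvbet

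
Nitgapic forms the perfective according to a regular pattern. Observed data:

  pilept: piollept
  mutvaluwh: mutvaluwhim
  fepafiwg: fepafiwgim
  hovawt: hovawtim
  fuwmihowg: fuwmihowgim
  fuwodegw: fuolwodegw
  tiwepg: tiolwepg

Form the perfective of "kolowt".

fuwmihowg and tiwepg both end in -g yet inflect differently (fuwmihowgim, tiolwepg), so the final letter is not what conditions the rule; the second-to-last letter is.
"kolowt" has second-to-last letter 'w'. The stems whose second-to-last letter is 'w' (fuwmihowg → fuwmihowgim, mutvaluwh → mutvaluwhim, fepafiwg → fepafiwgim) add -im.
The other pattern: stems whose second-to-last letter is 'g' or 'p' insert -ol- after the first vowel.
So kolowt → kolowtim.

kolowtim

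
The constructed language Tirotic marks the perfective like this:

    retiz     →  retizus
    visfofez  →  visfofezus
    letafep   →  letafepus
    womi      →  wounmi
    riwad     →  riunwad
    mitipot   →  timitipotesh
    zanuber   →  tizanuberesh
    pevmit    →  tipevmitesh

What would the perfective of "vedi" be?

retiz and womi both have last vowel 'i' yet inflect differently (retizus, wounmi), so the last vowel is not what conditions the rule; the final letter is.
"vedi" ends in -i. The one such stem in the data (womi → wounmi) inserts -un- after the first vowel (as does riwad), so the same rule applies.
So vedi → veundi.

veundi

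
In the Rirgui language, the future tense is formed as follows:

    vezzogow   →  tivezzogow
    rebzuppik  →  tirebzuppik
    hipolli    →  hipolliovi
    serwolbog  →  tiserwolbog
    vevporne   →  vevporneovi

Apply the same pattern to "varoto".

varotoovi

hipolli and rebzuppik both have last vowel 'i' yet inflect differently (hipolliovi, tirebzuppik), so the last vowel is not what conditions the rule; whether the stem ends in a vowel or a consonant is.
"varoto" ends in a vowel. The stems ending in a vowel (hipolli → hipolliovi, vevporne → vevporneovi) add -ovi.
So varoto → varotoovi.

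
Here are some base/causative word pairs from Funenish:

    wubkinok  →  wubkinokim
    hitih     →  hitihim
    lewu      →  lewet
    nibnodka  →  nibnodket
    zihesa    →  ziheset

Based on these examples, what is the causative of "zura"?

zuret

hitih and lewu both have 2 vowels yet inflect differently (hitihim, lewet), so the number of vowels is not what conditions the rule; whether the stem ends in a vowel or a consonant is.
"zura" ends in a vowel. The stems ending in a vowel (lewu → lewet, nibnodka → nibnodket, zihesa → ziheset) drop the final letter and add -et.
The other pattern: stems ending in a consonant add -im.
So zura → zuret.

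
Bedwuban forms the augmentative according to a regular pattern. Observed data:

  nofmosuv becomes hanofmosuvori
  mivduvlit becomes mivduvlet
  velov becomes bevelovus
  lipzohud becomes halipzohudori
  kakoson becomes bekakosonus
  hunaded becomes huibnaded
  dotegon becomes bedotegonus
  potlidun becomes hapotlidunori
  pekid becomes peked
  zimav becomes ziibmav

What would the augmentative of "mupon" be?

bemuponus

pekid and hunaded both end in -d yet inflect differently (peked, huibnaded), so the final letter is not what conditions the rule; the last vowel is.
"mupon" has last vowel 'o'. The stems whose last vowel is 'o' (velov → bevelovus, dotegon → bedotegonus, kakoson → bekakosonus) add be- … -us around the stem.
The other patterns: stems whose last vowel is 'i' change the last vowel to 'e'; stems whose last vowel is 'a' or 'e' insert -ib- after the first vowel; stems whose last vowel is 'u' add ha- … -ori around the stem.
So mupon → bemuponus.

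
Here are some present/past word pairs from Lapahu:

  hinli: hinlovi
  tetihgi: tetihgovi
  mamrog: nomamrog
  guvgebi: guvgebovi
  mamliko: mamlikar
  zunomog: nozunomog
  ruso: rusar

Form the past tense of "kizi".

kizovi

"kizi" ends in -i. The stems ending in -i (hinli → hinlovi, tetihgi → tetihgovi, guvgebi → guvgebovi) drop the final letter and add -ovi.
So kizi → kizovi.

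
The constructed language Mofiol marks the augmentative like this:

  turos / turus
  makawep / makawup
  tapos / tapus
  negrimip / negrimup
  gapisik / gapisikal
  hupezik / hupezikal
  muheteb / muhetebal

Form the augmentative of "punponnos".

punponnus

"punponnos" ends in -s. The stems ending in -s (turos → turus, tapos → tapus) change the last vowel to 'u'.
So punponnos → punponnus.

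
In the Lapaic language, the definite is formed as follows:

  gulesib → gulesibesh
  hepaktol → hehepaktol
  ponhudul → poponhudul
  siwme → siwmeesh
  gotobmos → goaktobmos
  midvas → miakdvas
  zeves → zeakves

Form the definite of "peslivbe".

siwme and zeves both have last vowel 'e' yet inflect differently (siwmeesh, zeakves), so the last vowel is not what conditions the rule; the final letter is.
"peslivbe" ends in -e. The one such stem in the data (siwme → siwmeesh) adds -esh, so the same rule applies.
So peslivbe → peslivbeesh.

peslivbeesh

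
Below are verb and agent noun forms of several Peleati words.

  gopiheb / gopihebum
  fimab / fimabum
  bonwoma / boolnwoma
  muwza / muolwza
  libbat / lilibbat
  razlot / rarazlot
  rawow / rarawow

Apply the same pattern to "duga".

duolga

"duga" ends in -a. The stems ending in -a (bonwoma → boolnwoma, muwza → muolwza) insert -ol- after the first vowel.
The other patterns: stems ending in -b add -um; stems ending in -t or -w repeat the first consonant+vowel as a prefix.
So duga → duolga.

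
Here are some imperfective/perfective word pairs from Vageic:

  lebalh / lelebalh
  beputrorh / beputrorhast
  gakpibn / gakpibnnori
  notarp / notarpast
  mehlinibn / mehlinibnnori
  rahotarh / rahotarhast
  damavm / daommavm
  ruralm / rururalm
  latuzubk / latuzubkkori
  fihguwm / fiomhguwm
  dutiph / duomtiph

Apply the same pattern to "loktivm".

rahotarh and lebalh both end in -h yet inflect differently (rahotarhast, lelebalh), so the final letter is not what conditions the rule; the second-to-last letter is.
"loktivm" has second-to-last letter 'v'. The one such stem in the data (damavm → daommavm) inserts -om- after the first vowel (as do fihguwm, dutiph), so the same rule applies.
The other patterns: stems whose second-to-last letter is 'b' double the final consonant and add -ori; stems whose second-to-last letter is 'r' add -ast; stems whose second-to-last letter is 'l' repeat the first consonant+vowel as a prefix.
So loktivm → loomktivm.

loomktivm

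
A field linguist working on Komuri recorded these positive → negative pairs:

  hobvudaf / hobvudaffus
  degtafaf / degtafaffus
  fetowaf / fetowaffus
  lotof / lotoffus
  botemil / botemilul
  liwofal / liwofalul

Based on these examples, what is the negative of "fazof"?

fetowaf and liwofal both have last vowel 'a' yet inflect differently (fetowaffus, liwofalul), so the last vowel is not what conditions the rule; the final letter is.
"fazof" ends in -f. The stems ending in -f (fetowaf → fetowaffus, degtafaf → degtafaffus, lotof → lotoffus) double the final consonant and add -us.
The other pattern: stems ending in -l add -ul.
So fazof → fazoffus.

fazoffus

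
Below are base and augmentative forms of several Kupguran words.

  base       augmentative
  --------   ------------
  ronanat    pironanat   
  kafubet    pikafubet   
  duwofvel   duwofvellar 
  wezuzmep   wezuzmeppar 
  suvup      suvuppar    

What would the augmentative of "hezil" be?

kafubet and duwofvel both have last vowel 'e' yet inflect differently (pikafubet, duwofvellar), so the last vowel is not what conditions the rule; the final letter is.
"hezil" ends in -l. The one such stem in the data (duwofvel → duwofvellar) doubles the final consonant and adds -ar (as do wezuzmep, suvup), so the same rule applies.
The other pattern: stems ending in -t add the prefix pi-.
So hezil → hezillar.

hezillar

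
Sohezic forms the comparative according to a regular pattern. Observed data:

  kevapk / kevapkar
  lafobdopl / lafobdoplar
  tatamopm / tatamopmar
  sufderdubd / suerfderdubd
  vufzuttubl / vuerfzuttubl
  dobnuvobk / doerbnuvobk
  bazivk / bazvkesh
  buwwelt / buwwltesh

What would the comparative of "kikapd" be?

lafobdopl and vufzuttubl both end in -l yet inflect differently (lafobdoplar, vuerfzuttubl), so the final letter is not what conditions the rule; the second-to-last letter is.
"kikapd" has second-to-last letter 'p'. The stems whose second-to-last letter is 'p' (kevapk → kevapkar, lafobdopl → lafobdoplar, tatamopm → tatamopmar) add -ar.
So kikapd → kikapdar.

kikapdar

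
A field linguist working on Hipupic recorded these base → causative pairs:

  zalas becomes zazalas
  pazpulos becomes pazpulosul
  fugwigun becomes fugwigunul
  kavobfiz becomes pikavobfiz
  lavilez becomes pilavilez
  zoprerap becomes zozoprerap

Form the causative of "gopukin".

pigopukin

zalas and pazpulos both end in -s yet inflect differently (zazalas, pazpulosul), so the final letter is not what conditions the rule; the last vowel is.
"gopukin" has last vowel 'i'. The one such stem in the data (kavobfiz → pikavobfiz) adds the prefix pi-, so the same rule applies.
The other patterns: stems whose last vowel is 'a' repeat the first consonant+vowel as a prefix; stems whose last vowel is 'o' or 'u' add -ul.
So gopukin → pigopukin.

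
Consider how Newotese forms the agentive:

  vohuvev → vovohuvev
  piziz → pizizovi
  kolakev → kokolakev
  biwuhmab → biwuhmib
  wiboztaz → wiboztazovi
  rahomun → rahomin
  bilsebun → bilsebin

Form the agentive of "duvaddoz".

"duvaddoz" ends in -z. The stems ending in -z (wiboztaz → wiboztazovi, piziz → pizizovi) add -ovi.
So duvaddoz → duvaddozovi.

duvaddozovi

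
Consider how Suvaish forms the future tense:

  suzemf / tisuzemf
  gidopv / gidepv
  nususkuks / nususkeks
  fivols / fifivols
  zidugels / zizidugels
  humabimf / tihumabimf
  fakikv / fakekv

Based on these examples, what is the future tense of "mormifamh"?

zidugels and nususkuks both end in -s yet inflect differently (zizidugels, nususkeks), so the final letter is not what conditions the rule; the second-to-last letter is.
"mormifamh" has second-to-last letter 'm'. The stems whose second-to-last letter is 'm' (suzemf → tisuzemf, humabimf → tihumabimf) add the prefix ti-.
The other patterns: stems whose second-to-last letter is 'l' repeat the first consonant+vowel as a prefix; stems whose second-to-last letter is 'k' or 'p' change the last vowel to 'e'.
So mormifamh → timormifamh.

timormifamh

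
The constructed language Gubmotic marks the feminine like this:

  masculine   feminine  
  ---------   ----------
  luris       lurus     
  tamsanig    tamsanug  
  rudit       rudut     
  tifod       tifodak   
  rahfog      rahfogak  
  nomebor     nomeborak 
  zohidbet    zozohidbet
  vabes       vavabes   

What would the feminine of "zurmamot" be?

zurmamotak

tamsanig and rahfog both end in -g yet inflect differently (tamsanug, rahfogak), so the final letter is not what conditions the rule; the last vowel is.
"zurmamot" has last vowel 'o'. The stems whose last vowel is 'o' (tifod → tifodak, rahfog → rahfogak, nomebor → nomeborak) add -ak.
So zurmamot → zurmamotak.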